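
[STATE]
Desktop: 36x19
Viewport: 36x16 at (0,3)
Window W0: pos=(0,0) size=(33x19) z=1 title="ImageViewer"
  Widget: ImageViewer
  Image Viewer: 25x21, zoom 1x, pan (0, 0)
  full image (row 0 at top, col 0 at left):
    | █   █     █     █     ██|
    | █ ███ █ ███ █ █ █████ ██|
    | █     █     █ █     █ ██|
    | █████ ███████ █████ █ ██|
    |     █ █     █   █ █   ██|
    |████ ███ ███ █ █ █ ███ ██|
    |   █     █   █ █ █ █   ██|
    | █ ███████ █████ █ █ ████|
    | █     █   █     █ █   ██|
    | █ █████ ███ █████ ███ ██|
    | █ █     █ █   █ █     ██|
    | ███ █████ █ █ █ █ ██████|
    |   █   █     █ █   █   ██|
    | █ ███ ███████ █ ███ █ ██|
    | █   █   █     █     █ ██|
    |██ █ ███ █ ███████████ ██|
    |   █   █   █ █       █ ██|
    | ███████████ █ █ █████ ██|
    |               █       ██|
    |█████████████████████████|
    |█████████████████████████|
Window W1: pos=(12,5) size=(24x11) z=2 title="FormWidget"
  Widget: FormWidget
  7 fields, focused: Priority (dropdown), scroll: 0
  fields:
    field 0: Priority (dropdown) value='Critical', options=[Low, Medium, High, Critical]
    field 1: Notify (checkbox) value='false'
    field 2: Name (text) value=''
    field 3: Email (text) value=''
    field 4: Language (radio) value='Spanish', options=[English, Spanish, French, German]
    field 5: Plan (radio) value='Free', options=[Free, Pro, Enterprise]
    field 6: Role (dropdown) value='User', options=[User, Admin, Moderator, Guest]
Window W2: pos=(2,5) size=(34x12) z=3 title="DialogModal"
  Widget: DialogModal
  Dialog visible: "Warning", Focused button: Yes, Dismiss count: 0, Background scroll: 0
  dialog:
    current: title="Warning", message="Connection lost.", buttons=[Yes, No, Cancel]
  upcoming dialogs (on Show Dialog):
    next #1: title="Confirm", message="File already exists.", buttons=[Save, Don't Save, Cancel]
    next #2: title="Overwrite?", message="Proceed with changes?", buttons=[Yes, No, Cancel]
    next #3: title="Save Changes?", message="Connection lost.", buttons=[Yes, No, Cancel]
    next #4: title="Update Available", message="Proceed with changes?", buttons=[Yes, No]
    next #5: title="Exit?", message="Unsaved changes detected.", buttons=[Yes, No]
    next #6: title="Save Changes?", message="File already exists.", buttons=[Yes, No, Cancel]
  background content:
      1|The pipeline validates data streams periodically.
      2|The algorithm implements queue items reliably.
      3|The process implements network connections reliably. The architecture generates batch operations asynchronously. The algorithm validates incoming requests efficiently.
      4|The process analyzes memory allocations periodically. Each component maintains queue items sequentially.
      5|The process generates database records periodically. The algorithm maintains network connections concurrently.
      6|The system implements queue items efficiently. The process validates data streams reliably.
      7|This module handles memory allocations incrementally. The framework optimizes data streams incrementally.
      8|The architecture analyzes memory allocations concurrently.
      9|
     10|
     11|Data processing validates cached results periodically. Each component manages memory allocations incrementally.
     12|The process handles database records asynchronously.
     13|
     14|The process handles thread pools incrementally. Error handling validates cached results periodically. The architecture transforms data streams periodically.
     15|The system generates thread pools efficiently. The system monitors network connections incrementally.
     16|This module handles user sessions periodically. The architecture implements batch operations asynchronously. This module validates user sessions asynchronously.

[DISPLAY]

┃ █   █     █     █     ██      ┃   
┃ █ ███ █ ███ █ █ █████ ██      ┃   
┃ ┏━━━━━━━━━━━━━━━━━━━━━━━━━━━━━━━━┓
┃ ┃ DialogModal                    ┃
┃ ┠────────────────────────────────┨
┃█┃The pipeline validates data stre┃
┃ ┃The ┌─────────────────────┐eue i┃
┃ ┃The │       Warning       │ork c┃
┃ ┃The │   Connection lost.  │ allo┃
┃ ┃The │ [Yes]  No   Cancel  │ase r┃
┃ ┃The └─────────────────────┘ item┃
┃ ┃This module handles memory alloc┃
┃ ┃The architecture analyzes memory┃
┃ ┗━━━━━━━━━━━━━━━━━━━━━━━━━━━━━━━━┛
┃ █   █   █     █     █ ██      ┃   
┗━━━━━━━━━━━━━━━━━━━━━━━━━━━━━━━┛   


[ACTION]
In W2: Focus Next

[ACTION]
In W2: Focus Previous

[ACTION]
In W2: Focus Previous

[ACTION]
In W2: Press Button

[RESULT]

┃ █   █     █     █     ██      ┃   
┃ █ ███ █ ███ █ █ █████ ██      ┃   
┃ ┏━━━━━━━━━━━━━━━━━━━━━━━━━━━━━━━━┓
┃ ┃ DialogModal                    ┃
┃ ┠────────────────────────────────┨
┃█┃The pipeline validates data stre┃
┃ ┃The algorithm implements queue i┃
┃ ┃The process implements network c┃
┃ ┃The process analyzes memory allo┃
┃ ┃The process generates database r┃
┃ ┃The system implements queue item┃
┃ ┃This module handles memory alloc┃
┃ ┃The architecture analyzes memory┃
┃ ┗━━━━━━━━━━━━━━━━━━━━━━━━━━━━━━━━┛
┃ █   █   █     █     █ ██      ┃   
┗━━━━━━━━━━━━━━━━━━━━━━━━━━━━━━━┛   


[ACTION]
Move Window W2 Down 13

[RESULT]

┃ █   █     █     █     ██      ┃   
┃ █ ███ █ ███ █ █ █████ ██      ┃   
┃ █     █   ┏━━━━━━━━━━━━━━━━━━━━━━┓
┃ █████ ████┃ FormWidget           ┃
┃ ┏━━━━━━━━━━━━━━━━━━━━━━━━━━━━━━━━┓
┃█┃ DialogModal                    ┃
┃ ┠────────────────────────────────┨
┃ ┃The pipeline validates data stre┃
┃ ┃The algorithm implements queue i┃
┃ ┃The process implements network c┃
┃ ┃The process analyzes memory allo┃
┃ ┃The process generates database r┃
┃ ┃The system implements queue item┃
┃ ┃This module handles memory alloc┃
┃ ┃The architecture analyzes memory┃
┗━┗━━━━━━━━━━━━━━━━━━━━━━━━━━━━━━━━┛


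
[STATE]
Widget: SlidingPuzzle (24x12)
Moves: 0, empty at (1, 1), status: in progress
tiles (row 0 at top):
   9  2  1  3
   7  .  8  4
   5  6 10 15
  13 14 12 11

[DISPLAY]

┌────┬────┬────┬────┐   
│  9 │  2 │  1 │  3 │   
├────┼────┼────┼────┤   
│  7 │    │  8 │  4 │   
├────┼────┼────┼────┤   
│  5 │  6 │ 10 │ 15 │   
├────┼────┼────┼────┤   
│ 13 │ 14 │ 12 │ 11 │   
└────┴────┴────┴────┘   
Moves: 0                
                        
                        


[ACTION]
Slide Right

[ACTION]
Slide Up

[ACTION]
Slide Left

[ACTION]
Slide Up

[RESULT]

┌────┬────┬────┬────┐   
│  9 │  2 │  1 │  3 │   
├────┼────┼────┼────┤   
│  5 │  7 │  8 │  4 │   
├────┼────┼────┼────┤   
│  6 │ 14 │ 10 │ 15 │   
├────┼────┼────┼────┤   
│ 13 │    │ 12 │ 11 │   
└────┴────┴────┴────┘   
Moves: 4                
                        
                        


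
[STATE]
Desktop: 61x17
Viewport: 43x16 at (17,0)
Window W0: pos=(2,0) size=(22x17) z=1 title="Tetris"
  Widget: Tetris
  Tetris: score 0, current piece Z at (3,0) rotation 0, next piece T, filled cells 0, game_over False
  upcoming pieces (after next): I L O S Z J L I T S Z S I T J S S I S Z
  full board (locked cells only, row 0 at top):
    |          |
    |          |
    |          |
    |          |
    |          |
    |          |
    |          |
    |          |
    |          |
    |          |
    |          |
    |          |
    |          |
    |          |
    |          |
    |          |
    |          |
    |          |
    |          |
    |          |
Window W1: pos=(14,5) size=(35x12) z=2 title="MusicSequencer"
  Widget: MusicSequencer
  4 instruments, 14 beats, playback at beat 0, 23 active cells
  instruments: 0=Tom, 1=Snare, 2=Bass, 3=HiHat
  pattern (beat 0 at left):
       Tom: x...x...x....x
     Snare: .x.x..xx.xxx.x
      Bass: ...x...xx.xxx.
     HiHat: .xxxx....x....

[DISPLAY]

━━━━━━┓                                    
      ┃                                    
──────┨                                    
t:    ┃                                    
      ┃                                    
━━━━━━━━━━━━━━━━━━━━━━━━━━━━━━━┓           
usicSequencer                  ┃           
───────────────────────────────┨           
    ▼1234567890123             ┃           
 Tom█···█···█····█             ┃           
nare·█·█··██·███·█             ┃           
Bass···█···██·███·             ┃           
iHat·████····█····             ┃           
                               ┃           
                               ┃           
                               ┃           


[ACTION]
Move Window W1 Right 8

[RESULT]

━━━━━━┓                                    
      ┃                                    
──────┨                                    
t:    ┃                                    
      ┃                                    
     ┏━━━━━━━━━━━━━━━━━━━━━━━━━━━━━━━━━┓   
     ┃ MusicSequencer                  ┃   
     ┠─────────────────────────────────┨   
     ┃      ▼1234567890123             ┃   
re:  ┃   Tom█···█···█····█             ┃   
     ┃ Snare·█·█··██·███·█             ┃   
     ┃  Bass···█···██·███·             ┃   
     ┃ HiHat·████····█····             ┃   
     ┃                                 ┃   
     ┃                                 ┃   
     ┃                                 ┃   


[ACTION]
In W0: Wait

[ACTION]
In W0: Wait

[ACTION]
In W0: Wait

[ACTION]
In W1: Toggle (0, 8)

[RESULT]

━━━━━━┓                                    
      ┃                                    
──────┨                                    
t:    ┃                                    
      ┃                                    
     ┏━━━━━━━━━━━━━━━━━━━━━━━━━━━━━━━━━┓   
     ┃ MusicSequencer                  ┃   
     ┠─────────────────────────────────┨   
     ┃      ▼1234567890123             ┃   
re:  ┃   Tom█···█········█             ┃   
     ┃ Snare·█·█··██·███·█             ┃   
     ┃  Bass···█···██·███·             ┃   
     ┃ HiHat·████····█····             ┃   
     ┃                                 ┃   
     ┃                                 ┃   
     ┃                                 ┃   


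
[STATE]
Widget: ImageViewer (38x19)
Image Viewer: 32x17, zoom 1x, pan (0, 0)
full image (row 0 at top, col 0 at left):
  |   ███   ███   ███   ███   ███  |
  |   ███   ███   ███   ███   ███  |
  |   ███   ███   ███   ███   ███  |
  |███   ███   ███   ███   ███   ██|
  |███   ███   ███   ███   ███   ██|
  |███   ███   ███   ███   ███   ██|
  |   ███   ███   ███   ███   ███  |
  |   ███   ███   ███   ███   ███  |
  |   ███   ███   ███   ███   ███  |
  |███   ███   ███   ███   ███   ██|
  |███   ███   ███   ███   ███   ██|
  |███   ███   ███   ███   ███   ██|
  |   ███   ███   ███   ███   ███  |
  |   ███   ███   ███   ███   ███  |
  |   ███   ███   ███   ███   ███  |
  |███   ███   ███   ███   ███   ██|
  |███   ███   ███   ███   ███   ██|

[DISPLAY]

   ███   ███   ███   ███   ███        
   ███   ███   ███   ███   ███        
   ███   ███   ███   ███   ███        
███   ███   ███   ███   ███   ██      
███   ███   ███   ███   ███   ██      
███   ███   ███   ███   ███   ██      
   ███   ███   ███   ███   ███        
   ███   ███   ███   ███   ███        
   ███   ███   ███   ███   ███        
███   ███   ███   ███   ███   ██      
███   ███   ███   ███   ███   ██      
███   ███   ███   ███   ███   ██      
   ███   ███   ███   ███   ███        
   ███   ███   ███   ███   ███        
   ███   ███   ███   ███   ███        
███   ███   ███   ███   ███   ██      
███   ███   ███   ███   ███   ██      
                                      
                                      


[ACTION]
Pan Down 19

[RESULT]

                                      
                                      
                                      
                                      
                                      
                                      
                                      
                                      
                                      
                                      
                                      
                                      
                                      
                                      
                                      
                                      
                                      
                                      
                                      


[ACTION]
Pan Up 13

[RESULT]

   ███   ███   ███   ███   ███        
   ███   ███   ███   ███   ███        
   ███   ███   ███   ███   ███        
███   ███   ███   ███   ███   ██      
███   ███   ███   ███   ███   ██      
███   ███   ███   ███   ███   ██      
   ███   ███   ███   ███   ███        
   ███   ███   ███   ███   ███        
   ███   ███   ███   ███   ███        
███   ███   ███   ███   ███   ██      
███   ███   ███   ███   ███   ██      
                                      
                                      
                                      
                                      
                                      
                                      
                                      
                                      


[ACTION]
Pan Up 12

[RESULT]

   ███   ███   ███   ███   ███        
   ███   ███   ███   ███   ███        
   ███   ███   ███   ███   ███        
███   ███   ███   ███   ███   ██      
███   ███   ███   ███   ███   ██      
███   ███   ███   ███   ███   ██      
   ███   ███   ███   ███   ███        
   ███   ███   ███   ███   ███        
   ███   ███   ███   ███   ███        
███   ███   ███   ███   ███   ██      
███   ███   ███   ███   ███   ██      
███   ███   ███   ███   ███   ██      
   ███   ███   ███   ███   ███        
   ███   ███   ███   ███   ███        
   ███   ███   ███   ███   ███        
███   ███   ███   ███   ███   ██      
███   ███   ███   ███   ███   ██      
                                      
                                      


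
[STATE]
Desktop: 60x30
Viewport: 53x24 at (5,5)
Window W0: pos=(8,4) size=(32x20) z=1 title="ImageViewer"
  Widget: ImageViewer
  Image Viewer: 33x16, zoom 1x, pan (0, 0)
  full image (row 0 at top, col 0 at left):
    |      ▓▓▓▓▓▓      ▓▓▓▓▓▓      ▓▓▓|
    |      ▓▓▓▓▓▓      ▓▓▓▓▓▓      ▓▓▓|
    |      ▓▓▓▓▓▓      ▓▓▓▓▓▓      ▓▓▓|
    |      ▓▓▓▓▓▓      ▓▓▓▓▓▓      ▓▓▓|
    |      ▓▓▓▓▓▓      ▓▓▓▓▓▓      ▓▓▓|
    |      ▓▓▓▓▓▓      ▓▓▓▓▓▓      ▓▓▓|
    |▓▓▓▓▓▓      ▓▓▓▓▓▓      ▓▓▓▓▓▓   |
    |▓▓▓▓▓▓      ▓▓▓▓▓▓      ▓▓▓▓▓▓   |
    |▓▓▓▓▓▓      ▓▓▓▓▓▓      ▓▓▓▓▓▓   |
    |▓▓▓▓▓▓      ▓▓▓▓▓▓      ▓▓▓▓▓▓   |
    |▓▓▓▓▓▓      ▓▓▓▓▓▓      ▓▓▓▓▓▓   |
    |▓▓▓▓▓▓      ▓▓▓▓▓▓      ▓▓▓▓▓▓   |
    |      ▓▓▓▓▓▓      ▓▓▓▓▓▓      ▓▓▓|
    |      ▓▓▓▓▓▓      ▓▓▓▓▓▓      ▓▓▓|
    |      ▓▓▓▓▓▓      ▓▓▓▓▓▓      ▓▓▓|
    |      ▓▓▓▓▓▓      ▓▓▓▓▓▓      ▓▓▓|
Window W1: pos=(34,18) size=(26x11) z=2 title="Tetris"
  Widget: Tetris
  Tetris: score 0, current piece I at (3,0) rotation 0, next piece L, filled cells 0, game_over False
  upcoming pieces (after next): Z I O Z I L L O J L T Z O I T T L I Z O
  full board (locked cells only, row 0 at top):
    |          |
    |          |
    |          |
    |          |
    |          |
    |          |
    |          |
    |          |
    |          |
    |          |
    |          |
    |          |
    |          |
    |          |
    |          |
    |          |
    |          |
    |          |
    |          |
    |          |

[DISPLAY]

   ┃ ImageViewer                  ┃                  
   ┠──────────────────────────────┨                  
   ┃      ▓▓▓▓▓▓      ▓▓▓▓▓▓      ┃                  
   ┃      ▓▓▓▓▓▓      ▓▓▓▓▓▓      ┃                  
   ┃      ▓▓▓▓▓▓      ▓▓▓▓▓▓      ┃                  
   ┃      ▓▓▓▓▓▓      ▓▓▓▓▓▓      ┃                  
   ┃      ▓▓▓▓▓▓      ▓▓▓▓▓▓      ┃                  
   ┃      ▓▓▓▓▓▓      ▓▓▓▓▓▓      ┃                  
   ┃▓▓▓▓▓▓      ▓▓▓▓▓▓      ▓▓▓▓▓▓┃                  
   ┃▓▓▓▓▓▓      ▓▓▓▓▓▓      ▓▓▓▓▓▓┃                  
   ┃▓▓▓▓▓▓      ▓▓▓▓▓▓      ▓▓▓▓▓▓┃                  
   ┃▓▓▓▓▓▓      ▓▓▓▓▓▓      ▓▓▓▓▓▓┃                  
   ┃▓▓▓▓▓▓      ▓▓▓▓▓▓      ▓▓▓▓▓▓┃                  
   ┃▓▓▓▓▓▓      ▓▓▓▓▓▓      ▓┏━━━━━━━━━━━━━━━━━━━━━━━
   ┃      ▓▓▓▓▓▓      ▓▓▓▓▓▓ ┃ Tetris                
   ┃      ▓▓▓▓▓▓      ▓▓▓▓▓▓ ┠───────────────────────
   ┃      ▓▓▓▓▓▓      ▓▓▓▓▓▓ ┃          │Next:       
   ┃      ▓▓▓▓▓▓      ▓▓▓▓▓▓ ┃          │  ▒         
   ┗━━━━━━━━━━━━━━━━━━━━━━━━━┃          │▒▒▒         
                             ┃          │            
                             ┃          │            
                             ┃          │            
                             ┃          │Score:      
                             ┗━━━━━━━━━━━━━━━━━━━━━━━


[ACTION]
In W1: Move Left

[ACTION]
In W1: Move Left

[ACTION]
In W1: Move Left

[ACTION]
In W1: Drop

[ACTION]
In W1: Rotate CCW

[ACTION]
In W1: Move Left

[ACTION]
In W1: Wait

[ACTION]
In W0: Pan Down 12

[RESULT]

   ┃ ImageViewer                  ┃                  
   ┠──────────────────────────────┨                  
   ┃      ▓▓▓▓▓▓      ▓▓▓▓▓▓      ┃                  
   ┃      ▓▓▓▓▓▓      ▓▓▓▓▓▓      ┃                  
   ┃      ▓▓▓▓▓▓      ▓▓▓▓▓▓      ┃                  
   ┃      ▓▓▓▓▓▓      ▓▓▓▓▓▓      ┃                  
   ┃                              ┃                  
   ┃                              ┃                  
   ┃                              ┃                  
   ┃                              ┃                  
   ┃                              ┃                  
   ┃                              ┃                  
   ┃                              ┃                  
   ┃                         ┏━━━━━━━━━━━━━━━━━━━━━━━
   ┃                         ┃ Tetris                
   ┃                         ┠───────────────────────
   ┃                         ┃          │Next:       
   ┃                         ┃          │  ▒         
   ┗━━━━━━━━━━━━━━━━━━━━━━━━━┃          │▒▒▒         
                             ┃          │            
                             ┃          │            
                             ┃          │            
                             ┃          │Score:      
                             ┗━━━━━━━━━━━━━━━━━━━━━━━


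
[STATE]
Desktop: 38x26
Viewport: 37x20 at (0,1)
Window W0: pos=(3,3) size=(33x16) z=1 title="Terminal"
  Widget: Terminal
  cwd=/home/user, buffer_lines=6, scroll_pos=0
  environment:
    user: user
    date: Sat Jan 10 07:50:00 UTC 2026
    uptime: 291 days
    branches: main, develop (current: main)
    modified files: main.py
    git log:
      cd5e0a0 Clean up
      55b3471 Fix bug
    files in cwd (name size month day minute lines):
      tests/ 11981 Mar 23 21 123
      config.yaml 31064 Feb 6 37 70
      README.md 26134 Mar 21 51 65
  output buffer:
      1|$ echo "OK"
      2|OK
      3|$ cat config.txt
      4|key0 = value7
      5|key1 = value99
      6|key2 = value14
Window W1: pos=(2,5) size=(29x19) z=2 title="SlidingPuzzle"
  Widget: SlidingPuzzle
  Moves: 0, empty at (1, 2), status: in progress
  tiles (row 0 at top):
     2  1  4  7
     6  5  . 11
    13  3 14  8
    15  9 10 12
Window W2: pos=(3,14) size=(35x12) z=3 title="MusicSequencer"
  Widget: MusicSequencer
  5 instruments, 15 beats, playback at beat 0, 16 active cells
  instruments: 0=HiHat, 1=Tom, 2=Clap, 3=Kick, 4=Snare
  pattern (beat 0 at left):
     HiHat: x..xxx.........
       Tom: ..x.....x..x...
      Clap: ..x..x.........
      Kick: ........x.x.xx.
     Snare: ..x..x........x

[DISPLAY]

                                     
                                     
   ┏━━━━━━━━━━━━━━━━━━━━━━━━━━━━━━━┓ 
   ┃ Terminal                      ┃ 
  ┏━━━━━━━━━━━━━━━━━━━━━━━━━━━┓────┨ 
  ┃ SlidingPuzzle             ┃    ┃ 
  ┠───────────────────────────┨    ┃ 
  ┃┌────┬────┬────┬────┐      ┃    ┃ 
  ┃│  2 │  1 │  4 │  7 │      ┃    ┃ 
  ┃├────┼────┼────┼────┤      ┃    ┃ 
  ┃│  6 │  5 │    │ 11 │      ┃    ┃ 
  ┃├────┼────┼────┼────┤      ┃    ┃ 
  ┃│ 13 │  3 │ 14 │  8 │      ┃    ┃ 
  ┃┏━━━━━━━━━━━━━━━━━━━━━━━━━━━━━━━━━
  ┃┃ MusicSequencer                  
  ┃┠─────────────────────────────────
  ┃┃      ▼12345678901234            
  ┃┃ HiHat█··███·········            
  ┃┃   Tom··█·····█··█···            
  ┃┃  Clap··█··█·········            


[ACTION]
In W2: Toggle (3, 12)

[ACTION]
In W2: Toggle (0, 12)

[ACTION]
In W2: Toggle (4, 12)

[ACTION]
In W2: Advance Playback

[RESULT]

                                     
                                     
   ┏━━━━━━━━━━━━━━━━━━━━━━━━━━━━━━━┓ 
   ┃ Terminal                      ┃ 
  ┏━━━━━━━━━━━━━━━━━━━━━━━━━━━┓────┨ 
  ┃ SlidingPuzzle             ┃    ┃ 
  ┠───────────────────────────┨    ┃ 
  ┃┌────┬────┬────┬────┐      ┃    ┃ 
  ┃│  2 │  1 │  4 │  7 │      ┃    ┃ 
  ┃├────┼────┼────┼────┤      ┃    ┃ 
  ┃│  6 │  5 │    │ 11 │      ┃    ┃ 
  ┃├────┼────┼────┼────┤      ┃    ┃ 
  ┃│ 13 │  3 │ 14 │  8 │      ┃    ┃ 
  ┃┏━━━━━━━━━━━━━━━━━━━━━━━━━━━━━━━━━
  ┃┃ MusicSequencer                  
  ┃┠─────────────────────────────────
  ┃┃      0▼2345678901234            
  ┃┃ HiHat█··███······█··            
  ┃┃   Tom··█·····█··█···            
  ┃┃  Clap··█··█·········            


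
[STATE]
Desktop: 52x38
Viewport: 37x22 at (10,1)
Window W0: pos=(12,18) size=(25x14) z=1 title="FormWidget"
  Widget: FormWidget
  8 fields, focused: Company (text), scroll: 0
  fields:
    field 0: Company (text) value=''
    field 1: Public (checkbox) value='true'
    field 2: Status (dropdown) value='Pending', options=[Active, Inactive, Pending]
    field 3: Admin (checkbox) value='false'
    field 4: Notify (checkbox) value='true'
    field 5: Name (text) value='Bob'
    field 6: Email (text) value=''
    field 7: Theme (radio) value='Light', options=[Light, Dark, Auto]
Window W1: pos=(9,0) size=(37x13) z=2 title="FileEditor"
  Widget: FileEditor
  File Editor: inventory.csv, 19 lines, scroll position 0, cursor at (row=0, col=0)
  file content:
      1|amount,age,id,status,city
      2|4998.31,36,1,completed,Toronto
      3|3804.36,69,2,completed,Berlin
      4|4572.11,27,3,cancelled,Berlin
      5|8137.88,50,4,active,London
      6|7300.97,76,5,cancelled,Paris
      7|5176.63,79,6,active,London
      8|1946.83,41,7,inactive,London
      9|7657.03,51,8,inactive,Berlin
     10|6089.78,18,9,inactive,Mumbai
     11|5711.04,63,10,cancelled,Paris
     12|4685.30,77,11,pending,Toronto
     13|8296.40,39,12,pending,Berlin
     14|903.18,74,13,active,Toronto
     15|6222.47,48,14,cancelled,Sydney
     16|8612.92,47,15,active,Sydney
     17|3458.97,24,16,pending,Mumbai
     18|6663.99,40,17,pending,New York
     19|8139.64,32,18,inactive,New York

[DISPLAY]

 FileEditor                        ┃ 
───────────────────────────────────┨ 
█mount,age,id,status,city         ▲┃ 
4998.31,36,1,completed,Toronto    █┃ 
3804.36,69,2,completed,Berlin     ░┃ 
4572.11,27,3,cancelled,Berlin     ░┃ 
8137.88,50,4,active,London        ░┃ 
7300.97,76,5,cancelled,Paris      ░┃ 
5176.63,79,6,active,London        ░┃ 
1946.83,41,7,inactive,London      ░┃ 
7657.03,51,8,inactive,Berlin      ▼┃ 
━━━━━━━━━━━━━━━━━━━━━━━━━━━━━━━━━━━┛ 
                                     
                                     
                                     
                                     
                                     
  ┏━━━━━━━━━━━━━━━━━━━━━━━┓          
  ┃ FormWidget            ┃          
  ┠───────────────────────┨          
  ┃> Company:    [       ]┃          
  ┃  Public:     [x]      ┃          


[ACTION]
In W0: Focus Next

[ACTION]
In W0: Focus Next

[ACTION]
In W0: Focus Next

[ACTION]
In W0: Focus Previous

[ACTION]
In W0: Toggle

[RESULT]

 FileEditor                        ┃ 
───────────────────────────────────┨ 
█mount,age,id,status,city         ▲┃ 
4998.31,36,1,completed,Toronto    █┃ 
3804.36,69,2,completed,Berlin     ░┃ 
4572.11,27,3,cancelled,Berlin     ░┃ 
8137.88,50,4,active,London        ░┃ 
7300.97,76,5,cancelled,Paris      ░┃ 
5176.63,79,6,active,London        ░┃ 
1946.83,41,7,inactive,London      ░┃ 
7657.03,51,8,inactive,Berlin      ▼┃ 
━━━━━━━━━━━━━━━━━━━━━━━━━━━━━━━━━━━┛ 
                                     
                                     
                                     
                                     
                                     
  ┏━━━━━━━━━━━━━━━━━━━━━━━┓          
  ┃ FormWidget            ┃          
  ┠───────────────────────┨          
  ┃  Company:    [       ]┃          
  ┃  Public:     [x]      ┃          


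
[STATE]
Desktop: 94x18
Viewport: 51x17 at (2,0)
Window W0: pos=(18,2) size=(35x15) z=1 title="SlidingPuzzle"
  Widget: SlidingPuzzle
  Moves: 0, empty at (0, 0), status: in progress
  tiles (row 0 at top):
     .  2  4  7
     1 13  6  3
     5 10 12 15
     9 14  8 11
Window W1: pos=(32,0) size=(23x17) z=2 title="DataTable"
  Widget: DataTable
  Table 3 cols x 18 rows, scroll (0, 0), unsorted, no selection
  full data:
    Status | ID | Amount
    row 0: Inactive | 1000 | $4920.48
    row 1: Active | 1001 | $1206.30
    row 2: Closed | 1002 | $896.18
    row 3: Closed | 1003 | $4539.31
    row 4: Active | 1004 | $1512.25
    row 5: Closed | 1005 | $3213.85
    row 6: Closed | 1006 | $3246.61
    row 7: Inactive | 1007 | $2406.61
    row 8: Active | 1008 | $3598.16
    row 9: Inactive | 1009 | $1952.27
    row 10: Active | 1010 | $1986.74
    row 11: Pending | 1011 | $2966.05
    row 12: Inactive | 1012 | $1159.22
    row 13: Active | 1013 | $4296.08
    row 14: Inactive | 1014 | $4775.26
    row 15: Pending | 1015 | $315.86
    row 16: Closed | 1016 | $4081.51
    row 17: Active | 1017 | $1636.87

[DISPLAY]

                              ┏━━━━━━━━━━━━━━━━━━━━
                              ┃ DataTable          
                ┏━━━━━━━━━━━━━┠────────────────────
                ┃ SlidingPuzzl┃Status  │ID  │Amount
                ┠─────────────┃────────┼────┼──────
                ┃┌────┬────┬──┃Inactive│1000│$4920.
                ┃│    │  2 │  ┃Active  │1001│$1206.
                ┃├────┼────┼──┃Closed  │1002│$896.1
                ┃│  1 │ 13 │  ┃Closed  │1003│$4539.
                ┃├────┼────┼──┃Active  │1004│$1512.
                ┃│  5 │ 10 │ 1┃Closed  │1005│$3213.
                ┃├────┼────┼──┃Closed  │1006│$3246.
                ┃│  9 │ 14 │  ┃Inactive│1007│$2406.
                ┃└────┴────┴──┃Active  │1008│$3598.
                ┃Moves: 0     ┃Inactive│1009│$1952.
                ┃             ┃Active  │1010│$1986.
                ┗━━━━━━━━━━━━━┗━━━━━━━━━━━━━━━━━━━━


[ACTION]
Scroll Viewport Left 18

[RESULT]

                                ┏━━━━━━━━━━━━━━━━━━
                                ┃ DataTable        
                  ┏━━━━━━━━━━━━━┠──────────────────
                  ┃ SlidingPuzzl┃Status  │ID  │Amou
                  ┠─────────────┃────────┼────┼────
                  ┃┌────┬────┬──┃Inactive│1000│$492
                  ┃│    │  2 │  ┃Active  │1001│$120
                  ┃├────┼────┼──┃Closed  │1002│$896
                  ┃│  1 │ 13 │  ┃Closed  │1003│$453
                  ┃├────┼────┼──┃Active  │1004│$151
                  ┃│  5 │ 10 │ 1┃Closed  │1005│$321
                  ┃├────┼────┼──┃Closed  │1006│$324
                  ┃│  9 │ 14 │  ┃Inactive│1007│$240
                  ┃└────┴────┴──┃Active  │1008│$359
                  ┃Moves: 0     ┃Inactive│1009│$195
                  ┃             ┃Active  │1010│$198
                  ┗━━━━━━━━━━━━━┗━━━━━━━━━━━━━━━━━━


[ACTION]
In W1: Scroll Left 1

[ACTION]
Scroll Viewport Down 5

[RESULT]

                                ┃ DataTable        
                  ┏━━━━━━━━━━━━━┠──────────────────
                  ┃ SlidingPuzzl┃Status  │ID  │Amou
                  ┠─────────────┃────────┼────┼────
                  ┃┌────┬────┬──┃Inactive│1000│$492
                  ┃│    │  2 │  ┃Active  │1001│$120
                  ┃├────┼────┼──┃Closed  │1002│$896
                  ┃│  1 │ 13 │  ┃Closed  │1003│$453
                  ┃├────┼────┼──┃Active  │1004│$151
                  ┃│  5 │ 10 │ 1┃Closed  │1005│$321
                  ┃├────┼────┼──┃Closed  │1006│$324
                  ┃│  9 │ 14 │  ┃Inactive│1007│$240
                  ┃└────┴────┴──┃Active  │1008│$359
                  ┃Moves: 0     ┃Inactive│1009│$195
                  ┃             ┃Active  │1010│$198
                  ┗━━━━━━━━━━━━━┗━━━━━━━━━━━━━━━━━━
                                                   


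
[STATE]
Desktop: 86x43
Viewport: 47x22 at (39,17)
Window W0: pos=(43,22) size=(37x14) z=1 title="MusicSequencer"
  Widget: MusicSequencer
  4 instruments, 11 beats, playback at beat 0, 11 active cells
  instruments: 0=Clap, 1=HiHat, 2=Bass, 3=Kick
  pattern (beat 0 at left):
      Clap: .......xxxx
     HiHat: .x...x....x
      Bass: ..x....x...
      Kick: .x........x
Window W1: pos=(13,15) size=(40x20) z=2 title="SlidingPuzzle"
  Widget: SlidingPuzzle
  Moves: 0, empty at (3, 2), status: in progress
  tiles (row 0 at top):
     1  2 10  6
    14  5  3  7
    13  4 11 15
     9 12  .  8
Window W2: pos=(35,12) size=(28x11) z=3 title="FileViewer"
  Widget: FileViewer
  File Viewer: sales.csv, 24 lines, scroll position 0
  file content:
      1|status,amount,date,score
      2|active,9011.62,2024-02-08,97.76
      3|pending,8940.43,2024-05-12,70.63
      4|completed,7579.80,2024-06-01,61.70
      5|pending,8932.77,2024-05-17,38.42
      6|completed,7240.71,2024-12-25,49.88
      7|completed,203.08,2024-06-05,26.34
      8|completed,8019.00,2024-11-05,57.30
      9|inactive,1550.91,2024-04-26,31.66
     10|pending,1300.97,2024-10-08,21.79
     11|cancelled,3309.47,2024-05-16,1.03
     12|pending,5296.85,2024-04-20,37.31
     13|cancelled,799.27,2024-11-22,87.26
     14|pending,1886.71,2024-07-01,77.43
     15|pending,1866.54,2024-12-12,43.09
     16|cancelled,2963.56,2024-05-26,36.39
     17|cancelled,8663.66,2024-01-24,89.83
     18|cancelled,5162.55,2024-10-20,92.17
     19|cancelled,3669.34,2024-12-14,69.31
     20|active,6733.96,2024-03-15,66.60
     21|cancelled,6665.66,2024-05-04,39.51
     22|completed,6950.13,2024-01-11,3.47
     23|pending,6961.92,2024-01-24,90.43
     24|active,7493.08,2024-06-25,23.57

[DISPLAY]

ding,8940.43,2024-05-1░┃                       
pleted,7579.80,2024-06░┃                       
ding,8932.77,2024-05-1░┃                       
pleted,7240.71,2024-12░┃                       
pleted,203.08,2024-06-▼┃                       
━━━━━━━━━━━━━━━━━━━━━━━┛━━━━━━━━━━━━━━━━┓      
             ┃uencer                    ┃      
             ┃──────────────────────────┨      
             ┃34567890                  ┃      
             ┃····████                  ┃      
             ┃··█····█                  ┃      
             ┃····█···                  ┃      
             ┃·······█                  ┃      
             ┃                          ┃      
             ┃                          ┃      
             ┃                          ┃      
             ┃                          ┃      
━━━━━━━━━━━━━┛                          ┃      
    ┗━━━━━━━━━━━━━━━━━━━━━━━━━━━━━━━━━━━┛      
                                               
                                               
                                               


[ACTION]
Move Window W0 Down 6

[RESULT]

ding,8940.43,2024-05-1░┃                       
pleted,7579.80,2024-06░┃                       
ding,8932.77,2024-05-1░┃                       
pleted,7240.71,2024-12░┃                       
pleted,203.08,2024-06-▼┃                       
━━━━━━━━━━━━━━━━━━━━━━━┛                       
             ┃                                 
             ┃                                 
             ┃                                 
             ┃                                 
             ┃                                 
             ┃━━━━━━━━━━━━━━━━━━━━━━━━━━┓      
             ┃uencer                    ┃      
             ┃──────────────────────────┨      
             ┃34567890                  ┃      
             ┃····████                  ┃      
             ┃··█····█                  ┃      
━━━━━━━━━━━━━┛····█···                  ┃      
    ┃  Kick·█········█                  ┃      
    ┃                                   ┃      
    ┃                                   ┃      
    ┃                                   ┃      


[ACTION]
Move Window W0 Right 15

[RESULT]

ding,8940.43,2024-05-1░┃                       
pleted,7579.80,2024-06░┃                       
ding,8932.77,2024-05-1░┃                       
pleted,7240.71,2024-12░┃                       
pleted,203.08,2024-06-▼┃                       
━━━━━━━━━━━━━━━━━━━━━━━┛                       
             ┃                                 
             ┃                                 
             ┃                                 
             ┃                                 
             ┃                                 
             ┃━━━━━━━━━━━━━━━━━━━━━━━━━━━━━━━━┓
             ┃sicSequencer                    ┃
             ┃────────────────────────────────┨
             ┃   ▼1234567890                  ┃
             ┃lap·······████                  ┃
             ┃Hat·█···█····█                  ┃
━━━━━━━━━━━━━┛ass··█····█···                  ┃
          ┃  Kick·█········█                  ┃
          ┃                                   ┃
          ┃                                   ┃
          ┃                                   ┃


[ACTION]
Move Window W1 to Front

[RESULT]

─────────────┨024-05-1░┃                       
             ┃,2024-06░┃                       
             ┃024-05-1░┃                       
             ┃,2024-12░┃                       
             ┃2024-06-▼┃                       
             ┃━━━━━━━━━┛                       
             ┃                                 
             ┃                                 
             ┃                                 
             ┃                                 
             ┃                                 
             ┃━━━━━━━━━━━━━━━━━━━━━━━━━━━━━━━━┓
             ┃sicSequencer                    ┃
             ┃────────────────────────────────┨
             ┃   ▼1234567890                  ┃
             ┃lap·······████                  ┃
             ┃Hat·█···█····█                  ┃
━━━━━━━━━━━━━┛ass··█····█···                  ┃
          ┃  Kick·█········█                  ┃
          ┃                                   ┃
          ┃                                   ┃
          ┃                                   ┃


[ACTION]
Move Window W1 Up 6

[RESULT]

             ┃024-05-1░┃                       
             ┃,2024-06░┃                       
             ┃024-05-1░┃                       
             ┃,2024-12░┃                       
             ┃2024-06-▼┃                       
             ┃━━━━━━━━━┛                       
             ┃                                 
             ┃                                 
             ┃                                 
             ┃                                 
             ┃                                 
━━━━━━━━━━━━━┛━━━━━━━━━━━━━━━━━━━━━━━━━━━━━━━━┓
          ┃ MusicSequencer                    ┃
          ┠───────────────────────────────────┨
          ┃      ▼1234567890                  ┃
          ┃  Clap·······████                  ┃
          ┃ HiHat·█···█····█                  ┃
          ┃  Bass··█····█···                  ┃
          ┃  Kick·█········█                  ┃
          ┃                                   ┃
          ┃                                   ┃
          ┃                                   ┃
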